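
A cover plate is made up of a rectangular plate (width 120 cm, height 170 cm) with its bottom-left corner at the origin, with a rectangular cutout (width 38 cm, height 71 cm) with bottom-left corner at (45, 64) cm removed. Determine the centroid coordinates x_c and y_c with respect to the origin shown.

x_c = 59.39 cm, y_c = 82.79 cm

plate: A = 120 × 170 = 20400.00, centroid at (60.00, 85.00).
hole: A = −(38 × 71) = -2698.00, centroid at (64.00, 99.50).
ΣA = 17702.00 cm²
ΣAx_c = (20400.00)(60.00) + (-2698.00)(64.00) = 1051328.00 cm³
ΣAy_c = (20400.00)(85.00) + (-2698.00)(99.50) = 1465549.00 cm³
x_c = 1051328.00 / 17702.00 = 59.39 cm
y_c = 1465549.00 / 17702.00 = 82.79 cm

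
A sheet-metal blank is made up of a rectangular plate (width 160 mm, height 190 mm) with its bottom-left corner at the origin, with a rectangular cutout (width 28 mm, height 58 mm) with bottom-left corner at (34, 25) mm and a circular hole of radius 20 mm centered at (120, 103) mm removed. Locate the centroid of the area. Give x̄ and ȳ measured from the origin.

x̄ = 80.06 mm, ȳ = 97.05 mm

plate: A = 160 × 190 = 30400.00, centroid at (80.00, 95.00).
hole 1: A = −(28 × 58) = -1624.00, centroid at (48.00, 54.00).
hole 2: A = −π·20² = -1256.64, centroid at (120.00, 103.00).
ΣA = 27519.36 mm²
ΣAx̄ = (30400.00)(80.00) + (-1624.00)(48.00) + (-1256.64)(120.00) = 2203251.55 mm³
ΣAȳ = (30400.00)(95.00) + (-1624.00)(54.00) + (-1256.64)(103.00) = 2670870.38 mm³
x̄ = 2203251.55 / 27519.36 = 80.06 mm
ȳ = 2670870.38 / 27519.36 = 97.05 mm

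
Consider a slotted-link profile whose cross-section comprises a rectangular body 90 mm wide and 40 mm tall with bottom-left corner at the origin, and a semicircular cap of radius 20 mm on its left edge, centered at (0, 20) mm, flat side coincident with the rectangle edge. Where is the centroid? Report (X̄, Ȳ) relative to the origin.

X̄ = 37.05 mm, Ȳ = 20.00 mm

rectangular body: A = 90 × 40 = 3600.00, centroid at (45.00, 20.00).
semicircular end: A = ½π·20² = 628.32, centroid at (-8.49, 20.00).
ΣA = 4228.32 mm²
ΣAX̄ = (3600.00)(45.00) + (628.32)(-8.49) = 156666.67 mm³
ΣAȲ = (3600.00)(20.00) + (628.32)(20.00) = 84566.37 mm³
X̄ = 156666.67 / 4228.32 = 37.05 mm
Ȳ = 84566.37 / 4228.32 = 20.00 mm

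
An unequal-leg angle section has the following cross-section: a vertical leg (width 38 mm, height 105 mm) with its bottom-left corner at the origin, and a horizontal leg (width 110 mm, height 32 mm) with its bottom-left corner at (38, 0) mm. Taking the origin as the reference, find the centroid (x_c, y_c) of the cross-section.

x_c = 53.68 mm, y_c = 35.39 mm

vertical leg: A = 38 × 105 = 3990.00, centroid at (19.00, 52.50).
horizontal leg: A = 110 × 32 = 3520.00, centroid at (93.00, 16.00).
ΣA = 7510.00 mm²
ΣAx_c = (3990.00)(19.00) + (3520.00)(93.00) = 403170.00 mm³
ΣAy_c = (3990.00)(52.50) + (3520.00)(16.00) = 265795.00 mm³
x_c = 403170.00 / 7510.00 = 53.68 mm
y_c = 265795.00 / 7510.00 = 35.39 mm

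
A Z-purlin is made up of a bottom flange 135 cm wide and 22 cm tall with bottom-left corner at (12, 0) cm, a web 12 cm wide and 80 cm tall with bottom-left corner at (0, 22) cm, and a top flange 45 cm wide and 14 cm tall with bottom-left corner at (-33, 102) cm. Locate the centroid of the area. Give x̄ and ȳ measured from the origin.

bottom flange: A = 135 × 22 = 2970.00, centroid at (79.50, 11.00).
web: A = 12 × 80 = 960.00, centroid at (6.00, 62.00).
top flange: A = 45 × 14 = 630.00, centroid at (-10.50, 109.00).
ΣA = 4560.00 cm²
ΣAx̄ = (2970.00)(79.50) + (960.00)(6.00) + (630.00)(-10.50) = 235260.00 cm³
ΣAȳ = (2970.00)(11.00) + (960.00)(62.00) + (630.00)(109.00) = 160860.00 cm³
x̄ = 235260.00 / 4560.00 = 51.59 cm
ȳ = 160860.00 / 4560.00 = 35.28 cm

x̄ = 51.59 cm, ȳ = 35.28 cm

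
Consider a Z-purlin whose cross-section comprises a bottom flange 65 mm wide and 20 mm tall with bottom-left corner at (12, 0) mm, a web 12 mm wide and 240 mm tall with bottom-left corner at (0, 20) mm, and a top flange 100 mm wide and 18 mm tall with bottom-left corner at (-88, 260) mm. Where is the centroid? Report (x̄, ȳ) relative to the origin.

bottom flange: A = 65 × 20 = 1300.00, centroid at (44.50, 10.00).
web: A = 12 × 240 = 2880.00, centroid at (6.00, 140.00).
top flange: A = 100 × 18 = 1800.00, centroid at (-38.00, 269.00).
ΣA = 5980.00 mm², ΣAx̄ = 6730.00 mm³, ΣAȳ = 900400.00 mm³.
x̄ = 6730.00/5980.00 = 1.13 mm; ȳ = 900400.00/5980.00 = 150.57 mm.

x̄ = 1.13 mm, ȳ = 150.57 mm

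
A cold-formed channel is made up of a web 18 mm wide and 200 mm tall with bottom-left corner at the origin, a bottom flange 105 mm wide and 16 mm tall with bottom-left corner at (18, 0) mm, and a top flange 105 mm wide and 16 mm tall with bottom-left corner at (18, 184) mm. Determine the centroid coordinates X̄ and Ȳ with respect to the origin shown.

web: A = 18 × 200 = 3600.00, centroid at (9.00, 100.00).
bottom flange: A = 105 × 16 = 1680.00, centroid at (70.50, 8.00).
top flange: A = 105 × 16 = 1680.00, centroid at (70.50, 192.00).
ΣA = 6960.00 mm², ΣAX̄ = 269280.00 mm³, ΣAȲ = 696000.00 mm³.
X̄ = 269280.00/6960.00 = 38.69 mm; Ȳ = 696000.00/6960.00 = 100.00 mm.

X̄ = 38.69 mm, Ȳ = 100.00 mm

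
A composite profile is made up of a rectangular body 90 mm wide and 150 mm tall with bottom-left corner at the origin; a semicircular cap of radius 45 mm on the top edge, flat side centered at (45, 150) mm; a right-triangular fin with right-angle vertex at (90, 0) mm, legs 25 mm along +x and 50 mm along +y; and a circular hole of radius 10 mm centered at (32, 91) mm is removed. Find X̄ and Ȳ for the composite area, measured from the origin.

X̄ = 47.20 mm, Ȳ = 90.17 mm

Part | A | x̄ᵢ | ȳᵢ | A·x̄ᵢ | A·ȳᵢ
rectangular body | 13500.00 | 45.00 | 75.00 | 607500.00 | 1012500.00
semicircular top | 3180.86 | 45.00 | 169.10 | 143138.82 | 537879.38
triangular fin | 625.00 | 98.33 | 16.67 | 61458.33 | 10416.67
hole | -314.16 | 32.00 | 91.00 | -10053.10 | -28588.49
Σ | 16991.70 |  |  | 802044.05 | 1532207.56
X̄ = 802044.05 / 16991.70 = 47.20 mm
Ȳ = 1532207.56 / 16991.70 = 90.17 mm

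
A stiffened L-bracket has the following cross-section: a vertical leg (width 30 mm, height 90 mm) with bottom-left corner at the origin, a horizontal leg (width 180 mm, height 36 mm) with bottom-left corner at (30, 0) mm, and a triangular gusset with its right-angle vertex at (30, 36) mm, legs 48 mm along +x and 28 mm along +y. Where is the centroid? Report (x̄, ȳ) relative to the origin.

Part | A | x̄ᵢ | ȳᵢ | A·x̄ᵢ | A·ȳᵢ
vertical leg | 2700.00 | 15.00 | 45.00 | 40500.00 | 121500.00
horizontal leg | 6480.00 | 120.00 | 18.00 | 777600.00 | 116640.00
gusset | 672.00 | 46.00 | 45.33 | 30912.00 | 30464.00
Σ | 9852.00 |  |  | 849012.00 | 268604.00
x̄ = 849012.00 / 9852.00 = 86.18 mm
ȳ = 268604.00 / 9852.00 = 27.26 mm

x̄ = 86.18 mm, ȳ = 27.26 mm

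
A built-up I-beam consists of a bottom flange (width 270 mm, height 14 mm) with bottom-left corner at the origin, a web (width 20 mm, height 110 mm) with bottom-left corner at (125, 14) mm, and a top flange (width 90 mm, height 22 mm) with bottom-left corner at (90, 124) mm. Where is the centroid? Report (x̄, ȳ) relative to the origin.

bottom flange: A = 270 × 14 = 3780.00, centroid at (135.00, 7.00).
web: A = 20 × 110 = 2200.00, centroid at (135.00, 69.00).
top flange: A = 90 × 22 = 1980.00, centroid at (135.00, 135.00).
ΣA = 7960.00 mm²
ΣAx̄ = (3780.00)(135.00) + (2200.00)(135.00) + (1980.00)(135.00) = 1074600.00 mm³
ΣAȳ = (3780.00)(7.00) + (2200.00)(69.00) + (1980.00)(135.00) = 445560.00 mm³
x̄ = 1074600.00 / 7960.00 = 135.00 mm
ȳ = 445560.00 / 7960.00 = 55.97 mm

x̄ = 135.00 mm, ȳ = 55.97 mm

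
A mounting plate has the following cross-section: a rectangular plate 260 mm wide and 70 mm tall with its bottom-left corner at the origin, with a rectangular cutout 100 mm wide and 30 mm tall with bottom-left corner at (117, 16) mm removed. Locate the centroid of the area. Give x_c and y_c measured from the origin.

x_c = 122.70 mm, y_c = 35.79 mm

plate: A = 260 × 70 = 18200.00, centroid at (130.00, 35.00).
hole: A = −(100 × 30) = -3000.00, centroid at (167.00, 31.00).
ΣA = 15200.00 mm²
ΣAx_c = (18200.00)(130.00) + (-3000.00)(167.00) = 1865000.00 mm³
ΣAy_c = (18200.00)(35.00) + (-3000.00)(31.00) = 544000.00 mm³
x_c = 1865000.00 / 15200.00 = 122.70 mm
y_c = 544000.00 / 15200.00 = 35.79 mm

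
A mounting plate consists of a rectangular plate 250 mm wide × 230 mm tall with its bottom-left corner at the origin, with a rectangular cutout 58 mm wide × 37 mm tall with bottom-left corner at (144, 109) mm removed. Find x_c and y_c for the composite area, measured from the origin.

x_c = 123.14 mm, y_c = 114.52 mm

plate: A = 250 × 230 = 57500.00, centroid at (125.00, 115.00).
hole: A = −(58 × 37) = -2146.00, centroid at (173.00, 127.50).
ΣA = 55354.00 mm², ΣAx_c = 6816242.00 mm³, ΣAy_c = 6338885.00 mm³.
x_c = 6816242.00/55354.00 = 123.14 mm; y_c = 6338885.00/55354.00 = 114.52 mm.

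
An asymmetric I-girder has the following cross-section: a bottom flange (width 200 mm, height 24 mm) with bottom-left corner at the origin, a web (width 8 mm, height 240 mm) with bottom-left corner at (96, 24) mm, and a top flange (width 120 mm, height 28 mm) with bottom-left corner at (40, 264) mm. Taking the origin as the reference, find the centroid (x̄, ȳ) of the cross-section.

x̄ = 100.00 mm, ȳ = 125.81 mm

Part | A | x̄ᵢ | ȳᵢ | A·x̄ᵢ | A·ȳᵢ
bottom flange | 4800.00 | 100.00 | 12.00 | 480000.00 | 57600.00
web | 1920.00 | 100.00 | 144.00 | 192000.00 | 276480.00
top flange | 3360.00 | 100.00 | 278.00 | 336000.00 | 934080.00
Σ | 10080.00 |  |  | 1008000.00 | 1268160.00
x̄ = 1008000.00 / 10080.00 = 100.00 mm
ȳ = 1268160.00 / 10080.00 = 125.81 mm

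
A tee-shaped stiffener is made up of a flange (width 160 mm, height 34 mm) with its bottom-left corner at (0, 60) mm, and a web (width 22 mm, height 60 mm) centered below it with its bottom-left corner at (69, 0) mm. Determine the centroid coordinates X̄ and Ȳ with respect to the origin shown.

web: A = 22 × 60 = 1320.00, centroid at (80.00, 30.00).
flange: A = 160 × 34 = 5440.00, centroid at (80.00, 77.00).
ΣA = 6760.00 mm², ΣAX̄ = 540800.00 mm³, ΣAȲ = 458480.00 mm³.
X̄ = 540800.00/6760.00 = 80.00 mm; Ȳ = 458480.00/6760.00 = 67.82 mm.

X̄ = 80.00 mm, Ȳ = 67.82 mm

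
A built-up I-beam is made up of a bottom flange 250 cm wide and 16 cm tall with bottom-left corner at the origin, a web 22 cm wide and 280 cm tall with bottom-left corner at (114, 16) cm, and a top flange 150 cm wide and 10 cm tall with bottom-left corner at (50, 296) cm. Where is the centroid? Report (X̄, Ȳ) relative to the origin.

Part | A | x̄ᵢ | ȳᵢ | A·x̄ᵢ | A·ȳᵢ
bottom flange | 4000.00 | 125.00 | 8.00 | 500000.00 | 32000.00
web | 6160.00 | 125.00 | 156.00 | 770000.00 | 960960.00
top flange | 1500.00 | 125.00 | 301.00 | 187500.00 | 451500.00
Σ | 11660.00 |  |  | 1457500.00 | 1444460.00
X̄ = 1457500.00 / 11660.00 = 125.00 cm
Ȳ = 1444460.00 / 11660.00 = 123.88 cm

X̄ = 125.00 cm, Ȳ = 123.88 cm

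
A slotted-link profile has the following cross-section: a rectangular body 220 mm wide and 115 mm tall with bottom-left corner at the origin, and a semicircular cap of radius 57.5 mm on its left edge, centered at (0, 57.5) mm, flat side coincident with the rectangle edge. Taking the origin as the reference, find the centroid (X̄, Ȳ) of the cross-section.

X̄ = 87.11 mm, Ȳ = 57.50 mm

rectangular body: A = 220 × 115 = 25300.00, centroid at (110.00, 57.50).
semicircular end: A = ½π·57.5² = 5193.45, centroid at (-24.40, 57.50).
ΣA = 30493.45 mm²
ΣAX̄ = (25300.00)(110.00) + (5193.45)(-24.40) = 2656260.42 mm³
ΣAȲ = (25300.00)(57.50) + (5193.45)(57.50) = 1753373.11 mm³
X̄ = 2656260.42 / 30493.45 = 87.11 mm
Ȳ = 1753373.11 / 30493.45 = 57.50 mm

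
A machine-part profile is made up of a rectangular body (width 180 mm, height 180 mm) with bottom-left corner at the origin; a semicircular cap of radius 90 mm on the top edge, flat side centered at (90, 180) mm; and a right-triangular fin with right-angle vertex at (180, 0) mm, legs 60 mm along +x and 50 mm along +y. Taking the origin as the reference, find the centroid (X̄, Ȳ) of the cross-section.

X̄ = 93.54 mm, Ȳ = 122.63 mm

rectangular body: A = 180 × 180 = 32400.00, centroid at (90.00, 90.00).
semicircular top: A = ½π·90² = 12723.45, centroid at (90.00, 218.20).
triangular fin: A = ½·60·50 = 1500.00, centroid at (200.00, 16.67).
ΣA = 46623.45 mm², ΣAX̄ = 4361110.52 mm³, ΣAȲ = 5717221.04 mm³.
X̄ = 4361110.52/46623.45 = 93.54 mm; Ȳ = 5717221.04/46623.45 = 122.63 mm.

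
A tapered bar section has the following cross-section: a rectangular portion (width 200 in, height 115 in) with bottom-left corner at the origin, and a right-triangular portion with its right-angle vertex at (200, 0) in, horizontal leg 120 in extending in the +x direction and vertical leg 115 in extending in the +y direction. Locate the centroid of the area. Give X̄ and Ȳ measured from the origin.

X̄ = 132.31 in, Ȳ = 53.08 in

rectangular portion: A = 200 × 115 = 23000.00, centroid at (100.00, 57.50).
triangular portion: A = ½·120·115 = 6900.00, centroid at (240.00, 38.33).
ΣA = 29900.00 in²
ΣAX̄ = (23000.00)(100.00) + (6900.00)(240.00) = 3956000.00 in³
ΣAȲ = (23000.00)(57.50) + (6900.00)(38.33) = 1587000.00 in³
X̄ = 3956000.00 / 29900.00 = 132.31 in
Ȳ = 1587000.00 / 29900.00 = 53.08 in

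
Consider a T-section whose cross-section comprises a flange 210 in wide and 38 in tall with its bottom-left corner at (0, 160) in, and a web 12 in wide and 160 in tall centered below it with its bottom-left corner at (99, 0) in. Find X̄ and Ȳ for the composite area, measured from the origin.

Part | A | x̄ᵢ | ȳᵢ | A·x̄ᵢ | A·ȳᵢ
web | 1920.00 | 105.00 | 80.00 | 201600.00 | 153600.00
flange | 7980.00 | 105.00 | 179.00 | 837900.00 | 1428420.00
Σ | 9900.00 |  |  | 1039500.00 | 1582020.00
X̄ = 1039500.00 / 9900.00 = 105.00 in
Ȳ = 1582020.00 / 9900.00 = 159.80 in

X̄ = 105.00 in, Ȳ = 159.80 in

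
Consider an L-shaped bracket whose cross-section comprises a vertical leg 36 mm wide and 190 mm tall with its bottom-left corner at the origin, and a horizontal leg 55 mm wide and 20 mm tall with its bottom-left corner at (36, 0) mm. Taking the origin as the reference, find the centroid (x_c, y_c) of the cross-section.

x_c = 24.30 mm, y_c = 83.22 mm

vertical leg: A = 36 × 190 = 6840.00, centroid at (18.00, 95.00).
horizontal leg: A = 55 × 20 = 1100.00, centroid at (63.50, 10.00).
ΣA = 7940.00 mm²
ΣAx_c = (6840.00)(18.00) + (1100.00)(63.50) = 192970.00 mm³
ΣAy_c = (6840.00)(95.00) + (1100.00)(10.00) = 660800.00 mm³
x_c = 192970.00 / 7940.00 = 24.30 mm
y_c = 660800.00 / 7940.00 = 83.22 mm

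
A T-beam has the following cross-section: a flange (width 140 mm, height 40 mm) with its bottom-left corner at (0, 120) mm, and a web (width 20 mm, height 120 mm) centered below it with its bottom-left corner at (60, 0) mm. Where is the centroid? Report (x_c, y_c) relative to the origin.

x_c = 70.00 mm, y_c = 116.00 mm

web: A = 20 × 120 = 2400.00, centroid at (70.00, 60.00).
flange: A = 140 × 40 = 5600.00, centroid at (70.00, 140.00).
ΣA = 8000.00 mm²
ΣAx_c = (2400.00)(70.00) + (5600.00)(70.00) = 560000.00 mm³
ΣAy_c = (2400.00)(60.00) + (5600.00)(140.00) = 928000.00 mm³
x_c = 560000.00 / 8000.00 = 70.00 mm
y_c = 928000.00 / 8000.00 = 116.00 mm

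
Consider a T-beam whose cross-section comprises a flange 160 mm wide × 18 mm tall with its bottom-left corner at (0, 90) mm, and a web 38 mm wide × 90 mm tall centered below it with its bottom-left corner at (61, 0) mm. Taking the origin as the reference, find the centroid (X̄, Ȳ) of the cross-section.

X̄ = 80.00 mm, Ȳ = 69.69 mm

web: A = 38 × 90 = 3420.00, centroid at (80.00, 45.00).
flange: A = 160 × 18 = 2880.00, centroid at (80.00, 99.00).
ΣA = 6300.00 mm², ΣAX̄ = 504000.00 mm³, ΣAȲ = 439020.00 mm³.
X̄ = 504000.00/6300.00 = 80.00 mm; Ȳ = 439020.00/6300.00 = 69.69 mm.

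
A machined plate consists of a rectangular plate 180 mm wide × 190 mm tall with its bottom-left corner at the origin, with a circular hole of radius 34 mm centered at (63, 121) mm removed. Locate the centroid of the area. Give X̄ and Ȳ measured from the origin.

Part | A | x̄ᵢ | ȳᵢ | A·x̄ᵢ | A·ȳᵢ
plate | 34200.00 | 90.00 | 95.00 | 3078000.00 | 3249000.00
hole | -3631.68 | 63.00 | 121.00 | -228795.91 | -439433.41
Σ | 30568.32 |  |  | 2849204.09 | 2809566.59
X̄ = 2849204.09 / 30568.32 = 93.21 mm
Ȳ = 2809566.59 / 30568.32 = 91.91 mm

X̄ = 93.21 mm, Ȳ = 91.91 mm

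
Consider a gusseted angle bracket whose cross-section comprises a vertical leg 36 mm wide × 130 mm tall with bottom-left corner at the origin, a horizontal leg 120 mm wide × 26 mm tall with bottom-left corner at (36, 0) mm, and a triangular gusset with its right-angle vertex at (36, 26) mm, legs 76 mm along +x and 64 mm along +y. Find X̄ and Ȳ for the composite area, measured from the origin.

Part | A | x̄ᵢ | ȳᵢ | A·x̄ᵢ | A·ȳᵢ
vertical leg | 4680.00 | 18.00 | 65.00 | 84240.00 | 304200.00
horizontal leg | 3120.00 | 96.00 | 13.00 | 299520.00 | 40560.00
gusset | 2432.00 | 61.33 | 47.33 | 149162.67 | 115114.67
Σ | 10232.00 |  |  | 532922.67 | 459874.67
X̄ = 532922.67 / 10232.00 = 52.08 mm
Ȳ = 459874.67 / 10232.00 = 44.94 mm

X̄ = 52.08 mm, Ȳ = 44.94 mm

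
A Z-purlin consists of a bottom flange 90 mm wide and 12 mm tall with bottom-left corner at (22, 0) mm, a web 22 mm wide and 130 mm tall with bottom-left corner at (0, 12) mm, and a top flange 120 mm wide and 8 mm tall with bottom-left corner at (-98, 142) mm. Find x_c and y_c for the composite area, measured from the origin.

bottom flange: A = 90 × 12 = 1080.00, centroid at (67.00, 6.00).
web: A = 22 × 130 = 2860.00, centroid at (11.00, 77.00).
top flange: A = 120 × 8 = 960.00, centroid at (-38.00, 146.00).
ΣA = 4900.00 mm²
ΣAx_c = (1080.00)(67.00) + (2860.00)(11.00) + (960.00)(-38.00) = 67340.00 mm³
ΣAy_c = (1080.00)(6.00) + (2860.00)(77.00) + (960.00)(146.00) = 366860.00 mm³
x_c = 67340.00 / 4900.00 = 13.74 mm
y_c = 366860.00 / 4900.00 = 74.87 mm

x_c = 13.74 mm, y_c = 74.87 mm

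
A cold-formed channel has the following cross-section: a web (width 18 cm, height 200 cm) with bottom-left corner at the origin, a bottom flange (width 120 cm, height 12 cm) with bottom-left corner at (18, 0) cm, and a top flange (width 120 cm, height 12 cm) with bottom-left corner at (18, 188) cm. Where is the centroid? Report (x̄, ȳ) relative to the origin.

x̄ = 39.67 cm, ȳ = 100.00 cm

Part | A | x̄ᵢ | ȳᵢ | A·x̄ᵢ | A·ȳᵢ
web | 3600.00 | 9.00 | 100.00 | 32400.00 | 360000.00
bottom flange | 1440.00 | 78.00 | 6.00 | 112320.00 | 8640.00
top flange | 1440.00 | 78.00 | 194.00 | 112320.00 | 279360.00
Σ | 6480.00 |  |  | 257040.00 | 648000.00
x̄ = 257040.00 / 6480.00 = 39.67 cm
ȳ = 648000.00 / 6480.00 = 100.00 cm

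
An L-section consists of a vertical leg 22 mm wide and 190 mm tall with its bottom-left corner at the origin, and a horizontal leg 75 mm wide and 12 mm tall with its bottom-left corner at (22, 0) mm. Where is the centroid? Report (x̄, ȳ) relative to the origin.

x̄ = 19.59 mm, ȳ = 79.23 mm

vertical leg: A = 22 × 190 = 4180.00, centroid at (11.00, 95.00).
horizontal leg: A = 75 × 12 = 900.00, centroid at (59.50, 6.00).
ΣA = 5080.00 mm², ΣAx̄ = 99530.00 mm³, ΣAȳ = 402500.00 mm³.
x̄ = 99530.00/5080.00 = 19.59 mm; ȳ = 402500.00/5080.00 = 79.23 mm.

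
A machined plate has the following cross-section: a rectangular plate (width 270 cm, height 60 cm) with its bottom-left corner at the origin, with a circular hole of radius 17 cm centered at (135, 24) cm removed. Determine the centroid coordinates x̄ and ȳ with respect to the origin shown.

x̄ = 135.00 cm, ȳ = 30.36 cm

Part | A | x̄ᵢ | ȳᵢ | A·x̄ᵢ | A·ȳᵢ
plate | 16200.00 | 135.00 | 30.00 | 2187000.00 | 486000.00
hole | -907.92 | 135.00 | 24.00 | -122569.24 | -21790.09
Σ | 15292.08 |  |  | 2064430.76 | 464209.91
x̄ = 2064430.76 / 15292.08 = 135.00 cm
ȳ = 464209.91 / 15292.08 = 30.36 cm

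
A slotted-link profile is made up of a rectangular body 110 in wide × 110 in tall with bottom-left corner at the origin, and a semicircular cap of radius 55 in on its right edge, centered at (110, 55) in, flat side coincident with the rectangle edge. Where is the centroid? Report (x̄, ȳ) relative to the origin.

rectangular body: A = 110 × 110 = 12100.00, centroid at (55.00, 55.00).
semicircular end: A = ½π·55² = 4751.66, centroid at (133.34, 55.00).
ΣA = 16851.66 in², ΣAx̄ = 1299099.14 in³, ΣAȳ = 926841.24 in³.
x̄ = 1299099.14/16851.66 = 77.09 in; ȳ = 926841.24/16851.66 = 55.00 in.

x̄ = 77.09 in, ȳ = 55.00 in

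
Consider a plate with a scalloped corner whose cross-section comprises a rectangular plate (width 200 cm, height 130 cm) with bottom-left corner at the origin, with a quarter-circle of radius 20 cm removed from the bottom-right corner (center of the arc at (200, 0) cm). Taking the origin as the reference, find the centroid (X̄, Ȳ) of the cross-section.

plate: A = 200 × 130 = 26000.00, centroid at (100.00, 65.00).
removed quarter-circle: A = −¼π·20² = -314.16, centroid at (191.51, 8.49).
ΣA = 25685.84 cm², ΣAX̄ = 2539834.81 cm³, ΣAȲ = 1687333.33 cm³.
X̄ = 2539834.81/25685.84 = 98.88 cm; Ȳ = 1687333.33/25685.84 = 65.69 cm.

X̄ = 98.88 cm, Ȳ = 65.69 cm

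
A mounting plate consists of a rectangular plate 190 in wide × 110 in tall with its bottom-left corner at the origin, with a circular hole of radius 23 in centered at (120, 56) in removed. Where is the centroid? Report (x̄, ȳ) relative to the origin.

x̄ = 92.84 in, ȳ = 54.91 in

Part | A | x̄ᵢ | ȳᵢ | A·x̄ᵢ | A·ȳᵢ
plate | 20900.00 | 95.00 | 55.00 | 1985500.00 | 1149500.00
hole | -1661.90 | 120.00 | 56.00 | -199428.30 | -93066.54
Σ | 19238.10 |  |  | 1786071.70 | 1056433.46
x̄ = 1786071.70 / 19238.10 = 92.84 in
ȳ = 1056433.46 / 19238.10 = 54.91 in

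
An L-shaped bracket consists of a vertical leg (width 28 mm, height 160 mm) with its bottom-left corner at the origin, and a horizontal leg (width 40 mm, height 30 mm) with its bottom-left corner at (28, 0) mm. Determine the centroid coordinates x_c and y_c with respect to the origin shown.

vertical leg: A = 28 × 160 = 4480.00, centroid at (14.00, 80.00).
horizontal leg: A = 40 × 30 = 1200.00, centroid at (48.00, 15.00).
ΣA = 5680.00 mm²
ΣAx_c = (4480.00)(14.00) + (1200.00)(48.00) = 120320.00 mm³
ΣAy_c = (4480.00)(80.00) + (1200.00)(15.00) = 376400.00 mm³
x_c = 120320.00 / 5680.00 = 21.18 mm
y_c = 376400.00 / 5680.00 = 66.27 mm

x_c = 21.18 mm, y_c = 66.27 mm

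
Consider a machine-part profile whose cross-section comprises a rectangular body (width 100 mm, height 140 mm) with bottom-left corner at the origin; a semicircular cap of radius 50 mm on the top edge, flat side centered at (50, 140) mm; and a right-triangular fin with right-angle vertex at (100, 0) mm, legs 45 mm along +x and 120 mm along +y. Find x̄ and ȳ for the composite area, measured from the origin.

x̄ = 58.51 mm, ȳ = 83.44 mm

rectangular body: A = 100 × 140 = 14000.00, centroid at (50.00, 70.00).
semicircular top: A = ½π·50² = 3926.99, centroid at (50.00, 161.22).
triangular fin: A = ½·45·120 = 2700.00, centroid at (115.00, 40.00).
ΣA = 20626.99 mm², ΣAx̄ = 1206849.54 mm³, ΣAȳ = 1721112.05 mm³.
x̄ = 1206849.54/20626.99 = 58.51 mm; ȳ = 1721112.05/20626.99 = 83.44 mm.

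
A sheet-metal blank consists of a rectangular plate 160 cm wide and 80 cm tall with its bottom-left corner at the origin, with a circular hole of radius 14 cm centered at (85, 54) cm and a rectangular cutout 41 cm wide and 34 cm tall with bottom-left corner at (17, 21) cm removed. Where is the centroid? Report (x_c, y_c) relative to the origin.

plate: A = 160 × 80 = 12800.00, centroid at (80.00, 40.00).
hole 1: A = −π·14² = -615.75, centroid at (85.00, 54.00).
hole 2: A = −(41 × 34) = -1394.00, centroid at (37.50, 38.00).
ΣA = 10790.25 cm²
ΣAx_c = (12800.00)(80.00) + (-615.75)(85.00) + (-1394.00)(37.50) = 919386.07 cm³
ΣAy_c = (12800.00)(40.00) + (-615.75)(54.00) + (-1394.00)(38.00) = 425777.38 cm³
x_c = 919386.07 / 10790.25 = 85.21 cm
y_c = 425777.38 / 10790.25 = 39.46 cm

x_c = 85.21 cm, y_c = 39.46 cm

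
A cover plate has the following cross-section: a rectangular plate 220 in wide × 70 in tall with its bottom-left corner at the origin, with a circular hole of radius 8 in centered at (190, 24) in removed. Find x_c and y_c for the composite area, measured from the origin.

plate: A = 220 × 70 = 15400.00, centroid at (110.00, 35.00).
hole: A = −π·8² = -201.06, centroid at (190.00, 24.00).
ΣA = 15198.94 in², ΣAx_c = 1655798.23 in³, ΣAy_c = 534174.51 in³.
x_c = 1655798.23/15198.94 = 108.94 in; y_c = 534174.51/15198.94 = 35.15 in.

x_c = 108.94 in, y_c = 35.15 in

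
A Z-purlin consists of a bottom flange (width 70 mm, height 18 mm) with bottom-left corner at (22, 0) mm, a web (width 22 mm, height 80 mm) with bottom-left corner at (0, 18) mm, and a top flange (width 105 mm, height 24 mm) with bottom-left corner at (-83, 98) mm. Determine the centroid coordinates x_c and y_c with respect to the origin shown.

x_c = 2.58 mm, y_c = 70.51 mm

bottom flange: A = 70 × 18 = 1260.00, centroid at (57.00, 9.00).
web: A = 22 × 80 = 1760.00, centroid at (11.00, 58.00).
top flange: A = 105 × 24 = 2520.00, centroid at (-30.50, 110.00).
ΣA = 5540.00 mm², ΣAx_c = 14320.00 mm³, ΣAy_c = 390620.00 mm³.
x_c = 14320.00/5540.00 = 2.58 mm; y_c = 390620.00/5540.00 = 70.51 mm.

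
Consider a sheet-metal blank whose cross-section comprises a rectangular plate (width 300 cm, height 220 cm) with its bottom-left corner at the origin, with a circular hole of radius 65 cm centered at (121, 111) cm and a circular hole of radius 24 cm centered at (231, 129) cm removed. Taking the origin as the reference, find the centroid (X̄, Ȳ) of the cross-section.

plate: A = 300 × 220 = 66000.00, centroid at (150.00, 110.00).
hole 1: A = −π·65² = -13273.23, centroid at (121.00, 111.00).
hole 2: A = −π·24² = -1809.56, centroid at (231.00, 129.00).
ΣA = 50917.21 cm², ΣAX̄ = 7875931.54 cm³, ΣAȲ = 5553238.68 cm³.
X̄ = 7875931.54/50917.21 = 154.68 cm; Ȳ = 5553238.68/50917.21 = 109.06 cm.

X̄ = 154.68 cm, Ȳ = 109.06 cm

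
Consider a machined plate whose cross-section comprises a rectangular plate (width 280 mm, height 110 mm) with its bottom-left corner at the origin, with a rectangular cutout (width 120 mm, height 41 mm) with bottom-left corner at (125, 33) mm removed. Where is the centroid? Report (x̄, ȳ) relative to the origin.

plate: A = 280 × 110 = 30800.00, centroid at (140.00, 55.00).
hole: A = −(120 × 41) = -4920.00, centroid at (185.00, 53.50).
ΣA = 25880.00 mm², ΣAx̄ = 3401800.00 mm³, ΣAȳ = 1430780.00 mm³.
x̄ = 3401800.00/25880.00 = 131.45 mm; ȳ = 1430780.00/25880.00 = 55.29 mm.

x̄ = 131.45 mm, ȳ = 55.29 mm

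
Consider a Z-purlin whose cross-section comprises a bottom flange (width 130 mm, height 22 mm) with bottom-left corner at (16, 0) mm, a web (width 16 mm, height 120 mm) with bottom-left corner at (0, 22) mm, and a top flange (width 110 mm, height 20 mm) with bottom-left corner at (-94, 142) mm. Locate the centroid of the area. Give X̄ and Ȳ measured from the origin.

bottom flange: A = 130 × 22 = 2860.00, centroid at (81.00, 11.00).
web: A = 16 × 120 = 1920.00, centroid at (8.00, 82.00).
top flange: A = 110 × 20 = 2200.00, centroid at (-39.00, 152.00).
ΣA = 6980.00 mm²
ΣAX̄ = (2860.00)(81.00) + (1920.00)(8.00) + (2200.00)(-39.00) = 161220.00 mm³
ΣAȲ = (2860.00)(11.00) + (1920.00)(82.00) + (2200.00)(152.00) = 523300.00 mm³
X̄ = 161220.00 / 6980.00 = 23.10 mm
Ȳ = 523300.00 / 6980.00 = 74.97 mm

X̄ = 23.10 mm, Ȳ = 74.97 mm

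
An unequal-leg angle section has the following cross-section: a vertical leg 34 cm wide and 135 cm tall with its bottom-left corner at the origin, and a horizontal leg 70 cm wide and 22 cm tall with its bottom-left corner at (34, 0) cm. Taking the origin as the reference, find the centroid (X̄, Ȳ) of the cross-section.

X̄ = 30.06 cm, Ȳ = 53.31 cm

vertical leg: A = 34 × 135 = 4590.00, centroid at (17.00, 67.50).
horizontal leg: A = 70 × 22 = 1540.00, centroid at (69.00, 11.00).
ΣA = 6130.00 cm², ΣAX̄ = 184290.00 cm³, ΣAȲ = 326765.00 cm³.
X̄ = 184290.00/6130.00 = 30.06 cm; Ȳ = 326765.00/6130.00 = 53.31 cm.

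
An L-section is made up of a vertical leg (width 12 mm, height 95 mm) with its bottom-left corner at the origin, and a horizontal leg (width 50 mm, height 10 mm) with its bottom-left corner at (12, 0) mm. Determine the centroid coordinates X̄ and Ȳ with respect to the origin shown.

Part | A | x̄ᵢ | ȳᵢ | A·x̄ᵢ | A·ȳᵢ
vertical leg | 1140.00 | 6.00 | 47.50 | 6840.00 | 54150.00
horizontal leg | 500.00 | 37.00 | 5.00 | 18500.00 | 2500.00
Σ | 1640.00 |  |  | 25340.00 | 56650.00
X̄ = 25340.00 / 1640.00 = 15.45 mm
Ȳ = 56650.00 / 1640.00 = 34.54 mm

X̄ = 15.45 mm, Ȳ = 34.54 mm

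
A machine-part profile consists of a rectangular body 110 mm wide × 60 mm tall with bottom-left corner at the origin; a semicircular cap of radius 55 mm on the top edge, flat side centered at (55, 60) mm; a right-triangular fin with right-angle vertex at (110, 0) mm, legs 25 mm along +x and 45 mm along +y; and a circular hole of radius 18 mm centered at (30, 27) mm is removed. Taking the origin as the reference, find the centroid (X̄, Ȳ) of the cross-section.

X̄ = 60.60 mm, Ȳ = 52.77 mm

rectangular body: A = 110 × 60 = 6600.00, centroid at (55.00, 30.00).
semicircular top: A = ½π·55² = 4751.66, centroid at (55.00, 83.34).
triangular fin: A = ½·25·45 = 562.50, centroid at (118.33, 15.00).
hole: A = −π·18² = -1017.88, centroid at (30.00, 27.00).
ΣA = 10896.28 mm², ΣAX̄ = 660367.46 mm³, ΣAȲ = 574971.05 mm³.
X̄ = 660367.46/10896.28 = 60.60 mm; Ȳ = 574971.05/10896.28 = 52.77 mm.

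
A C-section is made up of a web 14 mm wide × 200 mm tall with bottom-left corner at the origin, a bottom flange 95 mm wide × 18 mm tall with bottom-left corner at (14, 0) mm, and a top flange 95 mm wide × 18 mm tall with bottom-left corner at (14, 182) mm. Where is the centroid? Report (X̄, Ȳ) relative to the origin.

X̄ = 36.97 mm, Ȳ = 100.00 mm

web: A = 14 × 200 = 2800.00, centroid at (7.00, 100.00).
bottom flange: A = 95 × 18 = 1710.00, centroid at (61.50, 9.00).
top flange: A = 95 × 18 = 1710.00, centroid at (61.50, 191.00).
ΣA = 6220.00 mm²
ΣAX̄ = (2800.00)(7.00) + (1710.00)(61.50) + (1710.00)(61.50) = 229930.00 mm³
ΣAȲ = (2800.00)(100.00) + (1710.00)(9.00) + (1710.00)(191.00) = 622000.00 mm³
X̄ = 229930.00 / 6220.00 = 36.97 mm
Ȳ = 622000.00 / 6220.00 = 100.00 mm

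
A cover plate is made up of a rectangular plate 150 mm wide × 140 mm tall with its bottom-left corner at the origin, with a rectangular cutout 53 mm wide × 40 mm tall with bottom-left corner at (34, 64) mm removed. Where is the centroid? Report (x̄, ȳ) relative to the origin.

Part | A | x̄ᵢ | ȳᵢ | A·x̄ᵢ | A·ȳᵢ
plate | 21000.00 | 75.00 | 70.00 | 1575000.00 | 1470000.00
hole | -2120.00 | 60.50 | 84.00 | -128260.00 | -178080.00
Σ | 18880.00 |  |  | 1446740.00 | 1291920.00
x̄ = 1446740.00 / 18880.00 = 76.63 mm
ȳ = 1291920.00 / 18880.00 = 68.43 mm

x̄ = 76.63 mm, ȳ = 68.43 mm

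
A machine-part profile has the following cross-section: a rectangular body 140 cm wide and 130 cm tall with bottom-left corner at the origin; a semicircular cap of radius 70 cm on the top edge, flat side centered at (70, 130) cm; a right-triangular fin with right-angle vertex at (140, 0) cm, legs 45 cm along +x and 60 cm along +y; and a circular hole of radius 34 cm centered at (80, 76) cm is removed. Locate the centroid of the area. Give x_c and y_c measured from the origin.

Part | A | x̄ᵢ | ȳᵢ | A·x̄ᵢ | A·ȳᵢ
rectangular body | 18200.00 | 70.00 | 65.00 | 1274000.00 | 1183000.00
semicircular top | 7696.90 | 70.00 | 159.71 | 538783.14 | 1229263.93
triangular fin | 1350.00 | 155.00 | 20.00 | 209250.00 | 27000.00
hole | -3631.68 | 80.00 | 76.00 | -290534.49 | -276007.76
Σ | 23615.22 |  |  | 1731498.65 | 2163256.16
x_c = 1731498.65 / 23615.22 = 73.32 cm
y_c = 2163256.16 / 23615.22 = 91.60 cm

x_c = 73.32 cm, y_c = 91.60 cm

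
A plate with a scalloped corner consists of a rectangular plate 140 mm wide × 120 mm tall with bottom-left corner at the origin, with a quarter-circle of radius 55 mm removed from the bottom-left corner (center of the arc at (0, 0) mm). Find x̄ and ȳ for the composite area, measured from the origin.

x̄ = 77.68 mm, ȳ = 66.04 mm

plate: A = 140 × 120 = 16800.00, centroid at (70.00, 60.00).
removed quarter-circle: A = −¼π·55² = -2375.83, centroid at (23.34, 23.34).
ΣA = 14424.17 mm², ΣAx̄ = 1120541.67 mm³, ΣAȳ = 952541.67 mm³.
x̄ = 1120541.67/14424.17 = 77.68 mm; ȳ = 952541.67/14424.17 = 66.04 mm.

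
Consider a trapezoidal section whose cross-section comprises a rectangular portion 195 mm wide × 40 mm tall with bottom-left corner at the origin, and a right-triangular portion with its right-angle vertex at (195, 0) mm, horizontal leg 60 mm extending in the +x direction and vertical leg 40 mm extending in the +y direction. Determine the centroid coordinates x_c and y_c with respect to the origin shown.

rectangular portion: A = 195 × 40 = 7800.00, centroid at (97.50, 20.00).
triangular portion: A = ½·60·40 = 1200.00, centroid at (215.00, 13.33).
ΣA = 9000.00 mm², ΣAx_c = 1018500.00 mm³, ΣAy_c = 172000.00 mm³.
x_c = 1018500.00/9000.00 = 113.17 mm; y_c = 172000.00/9000.00 = 19.11 mm.

x_c = 113.17 mm, y_c = 19.11 mm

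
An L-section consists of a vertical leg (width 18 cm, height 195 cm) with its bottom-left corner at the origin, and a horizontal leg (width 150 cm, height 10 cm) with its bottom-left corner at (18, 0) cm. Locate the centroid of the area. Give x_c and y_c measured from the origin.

x_c = 34.15 cm, y_c = 69.81 cm

Part | A | x̄ᵢ | ȳᵢ | A·x̄ᵢ | A·ȳᵢ
vertical leg | 3510.00 | 9.00 | 97.50 | 31590.00 | 342225.00
horizontal leg | 1500.00 | 93.00 | 5.00 | 139500.00 | 7500.00
Σ | 5010.00 |  |  | 171090.00 | 349725.00
x_c = 171090.00 / 5010.00 = 34.15 cm
y_c = 349725.00 / 5010.00 = 69.81 cm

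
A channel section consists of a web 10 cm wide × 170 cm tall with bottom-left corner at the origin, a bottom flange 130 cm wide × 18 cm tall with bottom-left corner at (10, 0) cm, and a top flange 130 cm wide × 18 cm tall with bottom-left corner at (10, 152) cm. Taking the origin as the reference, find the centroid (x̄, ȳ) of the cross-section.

x̄ = 56.35 cm, ȳ = 85.00 cm

Part | A | x̄ᵢ | ȳᵢ | A·x̄ᵢ | A·ȳᵢ
web | 1700.00 | 5.00 | 85.00 | 8500.00 | 144500.00
bottom flange | 2340.00 | 75.00 | 9.00 | 175500.00 | 21060.00
top flange | 2340.00 | 75.00 | 161.00 | 175500.00 | 376740.00
Σ | 6380.00 |  |  | 359500.00 | 542300.00
x̄ = 359500.00 / 6380.00 = 56.35 cm
ȳ = 542300.00 / 6380.00 = 85.00 cm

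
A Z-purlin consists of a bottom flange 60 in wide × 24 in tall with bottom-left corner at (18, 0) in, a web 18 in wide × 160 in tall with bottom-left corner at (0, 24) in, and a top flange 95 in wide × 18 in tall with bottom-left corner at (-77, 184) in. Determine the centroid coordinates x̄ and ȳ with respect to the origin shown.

Part | A | x̄ᵢ | ȳᵢ | A·x̄ᵢ | A·ȳᵢ
bottom flange | 1440.00 | 48.00 | 12.00 | 69120.00 | 17280.00
web | 2880.00 | 9.00 | 104.00 | 25920.00 | 299520.00
top flange | 1710.00 | -29.50 | 193.00 | -50445.00 | 330030.00
Σ | 6030.00 |  |  | 44595.00 | 646830.00
x̄ = 44595.00 / 6030.00 = 7.40 in
ȳ = 646830.00 / 6030.00 = 107.27 in

x̄ = 7.40 in, ȳ = 107.27 in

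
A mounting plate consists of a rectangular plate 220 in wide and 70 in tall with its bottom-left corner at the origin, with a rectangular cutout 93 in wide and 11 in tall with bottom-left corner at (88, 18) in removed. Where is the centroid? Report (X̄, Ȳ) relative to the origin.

X̄ = 108.26 in, Ȳ = 35.82 in

Part | A | x̄ᵢ | ȳᵢ | A·x̄ᵢ | A·ȳᵢ
plate | 15400.00 | 110.00 | 35.00 | 1694000.00 | 539000.00
hole | -1023.00 | 134.50 | 23.50 | -137593.50 | -24040.50
Σ | 14377.00 |  |  | 1556406.50 | 514959.50
X̄ = 1556406.50 / 14377.00 = 108.26 in
Ȳ = 514959.50 / 14377.00 = 35.82 in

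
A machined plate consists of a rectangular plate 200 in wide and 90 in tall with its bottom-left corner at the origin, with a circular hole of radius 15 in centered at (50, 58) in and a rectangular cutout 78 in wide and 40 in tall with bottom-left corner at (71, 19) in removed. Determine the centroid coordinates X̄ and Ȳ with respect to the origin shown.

plate: A = 200 × 90 = 18000.00, centroid at (100.00, 45.00).
hole 1: A = −π·15² = -706.86, centroid at (50.00, 58.00).
hole 2: A = −(78 × 40) = -3120.00, centroid at (110.00, 39.00).
ΣA = 14173.14 in², ΣAX̄ = 1421457.08 in³, ΣAȲ = 647322.22 in³.
X̄ = 1421457.08/14173.14 = 100.29 in; Ȳ = 647322.22/14173.14 = 45.67 in.

X̄ = 100.29 in, Ȳ = 45.67 in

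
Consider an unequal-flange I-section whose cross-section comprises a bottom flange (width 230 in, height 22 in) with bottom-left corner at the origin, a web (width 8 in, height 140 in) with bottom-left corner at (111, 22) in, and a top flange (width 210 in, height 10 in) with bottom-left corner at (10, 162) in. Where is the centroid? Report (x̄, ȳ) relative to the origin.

x̄ = 115.00 in, ȳ = 61.52 in

bottom flange: A = 230 × 22 = 5060.00, centroid at (115.00, 11.00).
web: A = 8 × 140 = 1120.00, centroid at (115.00, 92.00).
top flange: A = 210 × 10 = 2100.00, centroid at (115.00, 167.00).
ΣA = 8280.00 in², ΣAx̄ = 952200.00 in³, ΣAȳ = 509400.00 in³.
x̄ = 952200.00/8280.00 = 115.00 in; ȳ = 509400.00/8280.00 = 61.52 in.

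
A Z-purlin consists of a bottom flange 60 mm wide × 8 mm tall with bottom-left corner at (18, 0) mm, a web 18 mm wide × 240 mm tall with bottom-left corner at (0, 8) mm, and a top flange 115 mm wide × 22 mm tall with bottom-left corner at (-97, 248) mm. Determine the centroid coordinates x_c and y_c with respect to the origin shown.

x_c = -5.19 mm, y_c = 165.10 mm

Part | A | x̄ᵢ | ȳᵢ | A·x̄ᵢ | A·ȳᵢ
bottom flange | 480.00 | 48.00 | 4.00 | 23040.00 | 1920.00
web | 4320.00 | 9.00 | 128.00 | 38880.00 | 552960.00
top flange | 2530.00 | -39.50 | 259.00 | -99935.00 | 655270.00
Σ | 7330.00 |  |  | -38015.00 | 1210150.00
x_c = -38015.00 / 7330.00 = -5.19 mm
y_c = 1210150.00 / 7330.00 = 165.10 mm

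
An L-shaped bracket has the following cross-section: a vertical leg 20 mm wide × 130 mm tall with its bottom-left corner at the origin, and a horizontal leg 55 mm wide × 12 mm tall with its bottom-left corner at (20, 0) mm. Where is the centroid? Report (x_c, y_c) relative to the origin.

Part | A | x̄ᵢ | ȳᵢ | A·x̄ᵢ | A·ȳᵢ
vertical leg | 2600.00 | 10.00 | 65.00 | 26000.00 | 169000.00
horizontal leg | 660.00 | 47.50 | 6.00 | 31350.00 | 3960.00
Σ | 3260.00 |  |  | 57350.00 | 172960.00
x_c = 57350.00 / 3260.00 = 17.59 mm
y_c = 172960.00 / 3260.00 = 53.06 mm

x_c = 17.59 mm, y_c = 53.06 mm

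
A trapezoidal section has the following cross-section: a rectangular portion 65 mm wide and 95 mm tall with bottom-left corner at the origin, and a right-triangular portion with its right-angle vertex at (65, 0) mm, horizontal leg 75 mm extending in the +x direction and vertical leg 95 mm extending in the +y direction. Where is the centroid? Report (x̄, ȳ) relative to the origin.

x̄ = 53.54 mm, ȳ = 41.71 mm

rectangular portion: A = 65 × 95 = 6175.00, centroid at (32.50, 47.50).
triangular portion: A = ½·75·95 = 3562.50, centroid at (90.00, 31.67).
ΣA = 9737.50 mm², ΣAx̄ = 521312.50 mm³, ΣAȳ = 406125.00 mm³.
x̄ = 521312.50/9737.50 = 53.54 mm; ȳ = 406125.00/9737.50 = 41.71 mm.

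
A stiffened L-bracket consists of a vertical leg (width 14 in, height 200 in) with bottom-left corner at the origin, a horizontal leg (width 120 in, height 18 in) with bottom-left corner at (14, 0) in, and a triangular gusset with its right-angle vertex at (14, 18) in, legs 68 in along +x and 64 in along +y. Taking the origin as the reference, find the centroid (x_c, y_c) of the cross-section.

x_c = 36.33 in, y_c = 53.96 in

vertical leg: A = 14 × 200 = 2800.00, centroid at (7.00, 100.00).
horizontal leg: A = 120 × 18 = 2160.00, centroid at (74.00, 9.00).
gusset: A = ½·68·64 = 2176.00, centroid at (36.67, 39.33).
ΣA = 7136.00 in², ΣAx_c = 259226.67 in³, ΣAy_c = 385029.33 in³.
x_c = 259226.67/7136.00 = 36.33 in; y_c = 385029.33/7136.00 = 53.96 in.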